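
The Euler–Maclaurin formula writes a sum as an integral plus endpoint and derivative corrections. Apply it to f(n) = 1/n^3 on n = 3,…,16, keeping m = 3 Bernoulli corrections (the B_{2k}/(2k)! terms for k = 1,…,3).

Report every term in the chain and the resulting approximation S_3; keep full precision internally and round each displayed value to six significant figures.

S_3 ≈ 0.0752240

The integral term ∫_3^16 1/x^3 dx = 0.0536024.
Endpoint term: (f(3) + f(16))/2 = (0.0370370 + 0.000244141)/2 = 0.0186406.
So far: 0.0722430.
k=1: B_{2}/(2)! × [f^{(1)}(16) − f^{(1)}(3)] = 1/12 × (-4.57764e-05 − (-0.0370370)) = 0.00308261.
After k=1: 0.0753256.
k=2: B_{4}/(4)! × [f^{(3)}(16) − f^{(3)}(3)] = −1/720 × (-3.57628e-06 − (-0.0823045)) = -0.000114307.
After k=2: 0.0752113.
k=3: B_{6}/(6)! × [f^{(5)}(16) − f^{(5)}(3)] = 1/30240 × (-5.86733e-07 − (-0.384088)) = 1.27013e-05.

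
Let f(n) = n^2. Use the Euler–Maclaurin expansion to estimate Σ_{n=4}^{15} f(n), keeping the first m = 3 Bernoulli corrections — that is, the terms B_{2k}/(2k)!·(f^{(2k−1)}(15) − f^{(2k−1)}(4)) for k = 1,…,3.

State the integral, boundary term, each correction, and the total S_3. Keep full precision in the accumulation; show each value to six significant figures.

Integral: ∫_4^15 x^2 dx = 1103.67.
Endpoint term: (f(4) + f(15))/2 = (16.0000 + 225.000)/2 = 120.500.
Running total after boundary: 1224.17.
k=1: B_{2}/(2)! × [f^{(1)}(15) − f^{(1)}(4)] = 1/12 × (30.0000 − 8.00000) = 1.83333.
Partial sum through k=1: 1226.00.
k=2: B_{4}/(4)! × [f^{(3)}(15) − f^{(3)}(4)] = −1/720 × (0.00000 − 0.00000) = 0.00000.
Partial sum through k=2: 1226.00.
k=3: B_{6}/(6)! × [f^{(5)}(15) − f^{(5)}(4)] = 1/30240 × (0.00000 − 0.00000) = 0.00000.

S_3 ≈ 1226.00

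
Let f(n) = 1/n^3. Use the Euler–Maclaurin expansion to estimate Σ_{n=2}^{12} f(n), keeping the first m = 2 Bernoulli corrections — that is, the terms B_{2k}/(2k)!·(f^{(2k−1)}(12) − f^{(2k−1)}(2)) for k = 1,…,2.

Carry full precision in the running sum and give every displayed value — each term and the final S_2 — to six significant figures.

The integral term ∫_2^12 1/x^3 dx = 0.121528.
½[f(2) + f(12)] = ½[0.125000 + 0.000578704] = 0.0627894.
So far: 0.184317.
k=1: B_{2}/(2)! × [f^{(1)}(12) − f^{(1)}(2)] = 1/12 × (-0.000144676 − (-0.187500)) = 0.0156129.
Partial sum through k=1: 0.199930.
k=2: B_{4}/(4)! × [f^{(3)}(12) − f^{(3)}(2)] = −1/720 × (-2.00939e-05 − (-0.937500)) = -0.00130206.

S_2 ≈ 0.198628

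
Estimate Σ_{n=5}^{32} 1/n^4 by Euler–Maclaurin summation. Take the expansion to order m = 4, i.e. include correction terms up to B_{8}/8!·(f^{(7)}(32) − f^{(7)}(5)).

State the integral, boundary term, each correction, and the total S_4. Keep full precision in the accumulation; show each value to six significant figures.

The integral term ∫_5^32 1/x^4 dx = 0.00265649.
Endpoint term: (f(5) + f(32))/2 = (0.00160000 + 9.53674e-07)/2 = 0.000800477.
Integral + boundary = 0.00345697.
Correction k=1: B_{2}/2! · (f^{(1)}(32) − f^{(1)}(5)) = 1/12 · (-1.19209e-07 − (-0.00128000)) = 0.000106657.
After k=1: 0.00356363.
Correction k=2: B_{4}/4! · (f^{(3)}(32) − f^{(3)}(5)) = −1/720 · (-3.49246e-09 − (-0.00153600)) = -2.13333e-06.
After k=2: 0.00356149.
Correction k=3: B_{6}/6! · (f^{(5)}(32) − f^{(5)}(5)) = 1/30240 · (-1.90994e-10 − (-0.00344064)) = 1.13778e-07.
After k=3: 0.00356161.
Correction k=4: B_{8}/8! · (f^{(7)}(32) − f^{(7)}(5)) = −1/1209600 · (-1.67866e-11 − (-0.0123863)) = -1.02400e-08.

S_4 ≈ 0.00356160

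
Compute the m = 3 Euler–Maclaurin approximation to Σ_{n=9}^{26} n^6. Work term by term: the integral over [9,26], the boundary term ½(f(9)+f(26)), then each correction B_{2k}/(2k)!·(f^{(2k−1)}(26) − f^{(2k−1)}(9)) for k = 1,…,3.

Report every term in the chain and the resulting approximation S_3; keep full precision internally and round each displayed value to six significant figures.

The integral term ∫_9^26 x^6 dx = 1.14672e+09.
Boundary: ½(f(9) + f(26)) = ½(531441 + 3.08916e+08) = 1.54724e+08.
Running total after boundary: 1.30144e+09.
Correction k=1: B_{2}/2! · (f^{(1)}(26) − f^{(1)}(9)) = 1/12 · (7.12883e+07 − 354294) = 5.91116e+06.
After k=1: 1.30735e+09.
Correction k=2: B_{4}/4! · (f^{(3)}(26) − f^{(3)}(9)) = −1/720 · (2.10912e+06 − 87480.0) = -2807.83.
After k=2: 1.30735e+09.
Correction k=3: B_{6}/6! · (f^{(5)}(26) − f^{(5)}(9)) = 1/30240 · (18720.0 − 6480.00) = 0.404762.

S_3 ≈ 1.30735e+09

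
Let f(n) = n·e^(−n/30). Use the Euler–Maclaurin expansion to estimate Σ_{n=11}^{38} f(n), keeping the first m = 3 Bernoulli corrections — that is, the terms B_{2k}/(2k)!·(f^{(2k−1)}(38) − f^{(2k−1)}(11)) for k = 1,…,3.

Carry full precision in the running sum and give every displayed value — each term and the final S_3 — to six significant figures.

Integral: ∫_11^38 x·e^(−x/30) dx = 277.631.
Boundary: ½(f(11) + f(38)) = ½(7.62345 + 10.7072) = 9.16534.
So far: 286.796.
Order-1 term: 1/12 · (-0.0751385 − 0.438926) = -0.0428387.
Partial sum through k=1: 286.753.
Order-2 term: −1/720 · (0.000542667 − 0.00202779) = 2.06266e-06.
Partial sum through k=2: 286.753.
Order-3 term: 1/30240 · (1.29869e-06 − 3.96431e-06) = -8.81487e-11.

S_3 ≈ 286.753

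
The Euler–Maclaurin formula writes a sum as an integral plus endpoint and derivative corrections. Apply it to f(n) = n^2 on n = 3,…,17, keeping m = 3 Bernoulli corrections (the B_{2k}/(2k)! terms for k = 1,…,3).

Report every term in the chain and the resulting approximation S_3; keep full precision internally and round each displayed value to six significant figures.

S_3 ≈ 1780.00

∫_3^17 x^2 dx evaluates to 1628.67.
½[f(3) + f(17)] = ½[9.00000 + 289.000] = 149.000.
So far: 1777.67.
Correction k=1: B_{2}/2! · (f^{(1)}(17) − f^{(1)}(3)) = 1/12 · (34.0000 − 6.00000) = 2.33333.
Running total after k=1: 1780.00.
Correction k=2: B_{4}/4! · (f^{(3)}(17) − f^{(3)}(3)) = −1/720 · (0.00000 − 0.00000) = 0.00000.
Running total after k=2: 1780.00.
Correction k=3: B_{6}/6! · (f^{(5)}(17) − f^{(5)}(3)) = 1/30240 · (0.00000 − 0.00000) = 0.00000.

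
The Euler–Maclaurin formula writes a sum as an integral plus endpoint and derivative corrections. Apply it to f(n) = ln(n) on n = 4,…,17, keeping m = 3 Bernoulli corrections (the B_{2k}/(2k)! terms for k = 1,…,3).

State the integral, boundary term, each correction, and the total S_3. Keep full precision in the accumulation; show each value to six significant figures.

Integral: ∫_4^17 ln(x) dx = 29.6194.
Boundary: ½(f(4) + f(17)) = ½(1.38629 + 2.83321) = 2.10975.
Integral + boundary = 31.7292.
Order-1 term: 1/12 · (0.0588235 − 0.250000) = -0.0159314.
Partial sum through k=1: 31.7133.
Order-2 term: −1/720 · (0.000407083 − 0.0312500) = 4.28374e-05.
Partial sum through k=2: 31.7133.
Order-3 term: 1/30240 · (1.69031e-05 − 0.0234375) = -7.74491e-07.

S_3 ≈ 31.7133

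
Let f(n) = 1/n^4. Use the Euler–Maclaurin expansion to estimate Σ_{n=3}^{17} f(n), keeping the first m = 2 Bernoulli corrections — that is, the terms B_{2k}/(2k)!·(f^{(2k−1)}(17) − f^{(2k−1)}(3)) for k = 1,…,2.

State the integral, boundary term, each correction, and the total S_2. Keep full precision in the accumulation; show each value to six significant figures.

S_2 ≈ 0.0197520

Integral: ∫_3^17 1/x^4 dx = 0.0122778.
Boundary: ½(f(3) + f(17)) = ½(0.0123457 + 1.19730e-05) = 0.00617883.
So far: 0.0184567.
k=1: B_{2}/(2)! × [f^{(1)}(17) − f^{(1)}(3)] = 1/12 × (-2.81719e-06 − (-0.0164609)) = 0.00137151.
Partial sum through k=1: 0.0198282.
k=2: B_{4}/(4)! × [f^{(3)}(17) − f^{(3)}(3)] = −1/720 × (-2.92441e-07 − (-0.0548697)) = -7.62075e-05.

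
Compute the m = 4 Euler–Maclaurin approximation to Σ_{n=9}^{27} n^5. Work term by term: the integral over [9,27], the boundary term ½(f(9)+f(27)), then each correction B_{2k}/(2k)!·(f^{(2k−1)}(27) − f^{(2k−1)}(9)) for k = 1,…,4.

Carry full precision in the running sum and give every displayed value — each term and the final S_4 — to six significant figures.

S_4 ≈ 7.19041e+07

The integral term ∫_9^27 x^5 dx = 6.44815e+07.
Endpoint term: (f(9) + f(27))/2 = (59049.0 + 1.43489e+07)/2 = 7.20398e+06.
Integral + boundary = 7.16855e+07.
k=1: B_{2}/(2)! × [f^{(1)}(27) − f^{(1)}(9)] = 1/12 × (2.65720e+06 − 32805.0) = 218700.
After k=1: 7.19042e+07.
k=2: B_{4}/(4)! × [f^{(3)}(27) − f^{(3)}(9)] = −1/720 × (43740.0 − 4860.00) = -54.0000.
After k=2: 7.19041e+07.
k=3: B_{6}/(6)! × [f^{(5)}(27) − f^{(5)}(9)] = 1/30240 × (120.000 − 120.000) = 0.00000.
After k=3: 7.19041e+07.
k=4: B_{8}/(8)! × [f^{(7)}(27) − f^{(7)}(9)] = −1/1209600 × (0.00000 − 0.00000) = 0.00000.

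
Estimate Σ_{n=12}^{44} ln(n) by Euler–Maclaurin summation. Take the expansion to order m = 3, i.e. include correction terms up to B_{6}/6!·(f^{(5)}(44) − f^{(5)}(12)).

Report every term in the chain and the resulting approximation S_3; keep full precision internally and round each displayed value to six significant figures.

S_3 ≈ 107.815

Integral: ∫_12^44 ln(x) dx = 104.685.
Boundary: ½(f(12) + f(44)) = ½(2.48491 + 3.78419) = 3.13455.
Running total after boundary: 107.820.
Correction k=1: B_{2}/2! · (f^{(1)}(44) − f^{(1)}(12)) = 1/12 · (0.0227273 − 0.0833333) = -0.00505051.
Partial sum through k=1: 107.815.
Correction k=2: B_{4}/4! · (f^{(3)}(44) − f^{(3)}(12)) = −1/720 · (2.34786e-05 − 0.00115741) = 1.57490e-06.
Partial sum through k=2: 107.815.
Correction k=3: B_{6}/6! · (f^{(5)}(44) − f^{(5)}(12)) = 1/30240 · (1.45528e-07 − 9.64506e-05) = -3.18469e-09.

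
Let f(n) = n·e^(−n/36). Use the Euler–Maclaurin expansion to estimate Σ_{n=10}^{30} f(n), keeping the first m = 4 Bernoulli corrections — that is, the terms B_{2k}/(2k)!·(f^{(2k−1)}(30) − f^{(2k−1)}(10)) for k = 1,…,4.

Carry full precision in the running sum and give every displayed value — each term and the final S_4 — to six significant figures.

∫_10^30 x·e^(−x/36) dx evaluates to 221.757.
Endpoint term: (f(10) + f(30))/2 = (7.57465 + 13.0379)/2 = 10.3063.
So far: 232.063.
k=1: B_{2}/(2)! × [f^{(1)}(30) − f^{(1)}(10)] = 1/12 × (0.0724330 − 0.547058) = -0.0395521.
After k=1: 232.024.
k=2: B_{4}/(4)! × [f^{(3)}(30) − f^{(3)}(10)] = −1/720 × (0.000726566 − 0.00159104) = 1.20066e-06.
After k=2: 232.024.
k=3: B_{6}/(6)! × [f^{(5)}(30) − f^{(5)}(10)] = 1/30240 × (1.07812e-06 − 2.12961e-06) = -3.47714e-11.
After k=3: 232.024.
k=4: B_{8}/(8)! × [f^{(7)}(30) − f^{(7)}(10)] = −1/1209600 × (1.23119e-09 − 2.33916e-09) = 9.15987e-16.

S_4 ≈ 232.024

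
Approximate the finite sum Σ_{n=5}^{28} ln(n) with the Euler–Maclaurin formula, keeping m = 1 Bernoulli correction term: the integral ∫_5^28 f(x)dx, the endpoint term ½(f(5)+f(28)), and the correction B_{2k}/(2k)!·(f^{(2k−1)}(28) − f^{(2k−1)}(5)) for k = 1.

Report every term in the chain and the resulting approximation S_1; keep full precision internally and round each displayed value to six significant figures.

S_1 ≈ 64.7117

Integral: ∫_5^28 ln(x) dx = 62.2545.
Boundary: ½(f(5) + f(28)) = ½(1.60944 + 3.33220) = 2.47082.
So far: 64.7254.
Order-1 term: 1/12 · (0.0357143 − 0.200000) = -0.0136905.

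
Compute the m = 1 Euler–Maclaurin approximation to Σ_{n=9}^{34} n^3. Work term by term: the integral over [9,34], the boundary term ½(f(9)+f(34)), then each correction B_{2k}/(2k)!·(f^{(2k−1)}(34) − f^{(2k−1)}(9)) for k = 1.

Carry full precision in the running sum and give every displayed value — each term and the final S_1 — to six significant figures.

Integral: ∫_9^34 x^3 dx = 332444.
Boundary: ½(f(9) + f(34)) = ½(729.000 + 39304.0) = 20016.5.
So far: 352460.
Order-1 term: 1/12 · (3468.00 − 243.000) = 268.750.

S_1 ≈ 352729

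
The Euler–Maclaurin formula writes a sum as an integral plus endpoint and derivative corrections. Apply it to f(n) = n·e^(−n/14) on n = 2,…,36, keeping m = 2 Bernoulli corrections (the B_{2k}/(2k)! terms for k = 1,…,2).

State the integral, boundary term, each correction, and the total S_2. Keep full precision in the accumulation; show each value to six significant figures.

∫_2^36 x·e^(−x/14) dx evaluates to 140.682.
Boundary: ½(f(2) + f(36)) = ½(1.73376 + 2.75135) = 2.24255.
Running total after boundary: 142.925.
Correction k=1: B_{2}/2! · (f^{(1)}(36) − f^{(1)}(2)) = 1/12 · (-0.120098 − 0.743038) = -0.0719281.
Partial sum through k=1: 142.853.
Correction k=2: B_{4}/4! · (f^{(3)}(36) − f^{(3)}(2)) = −1/720 · (0.000167113 − 0.0126367) = 1.73189e-05.

S_2 ≈ 142.853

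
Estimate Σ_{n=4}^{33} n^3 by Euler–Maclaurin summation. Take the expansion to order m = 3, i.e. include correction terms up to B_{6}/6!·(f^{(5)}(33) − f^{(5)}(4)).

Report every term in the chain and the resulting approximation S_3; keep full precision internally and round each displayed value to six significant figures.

S_3 ≈ 314685

Integral: ∫_4^33 x^3 dx = 296416.
Boundary: ½(f(4) + f(33)) = ½(64.0000 + 35937.0) = 18000.5.
Integral + boundary = 314417.
Order-1 term: 1/12 · (3267.00 − 48.0000) = 268.250.
Partial sum through k=1: 314685.
Order-2 term: −1/720 · (6.00000 − 6.00000) = 0.00000.
Partial sum through k=2: 314685.
Order-3 term: 1/30240 · (0.00000 − 0.00000) = 0.00000.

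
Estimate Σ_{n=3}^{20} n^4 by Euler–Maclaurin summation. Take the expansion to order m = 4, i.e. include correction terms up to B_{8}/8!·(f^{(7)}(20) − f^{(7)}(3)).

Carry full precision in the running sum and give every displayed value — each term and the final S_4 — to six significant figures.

S_4 ≈ 722649

The integral term ∫_3^20 x^4 dx = 639951.
½[f(3) + f(20)] = ½[81.0000 + 160000] = 80040.5.
Integral + boundary = 719992.
k=1: B_{2}/(2)! × [f^{(1)}(20) − f^{(1)}(3)] = 1/12 × (32000.0 − 108.000) = 2657.67.
After k=1: 722650.
k=2: B_{4}/(4)! × [f^{(3)}(20) − f^{(3)}(3)] = −1/720 × (480.000 − 72.0000) = -0.566667.
After k=2: 722649.
k=3: B_{6}/(6)! × [f^{(5)}(20) − f^{(5)}(3)] = 1/30240 × (0.00000 − 0.00000) = 0.00000.
After k=3: 722649.
k=4: B_{8}/(8)! × [f^{(7)}(20) − f^{(7)}(3)] = −1/1209600 × (0.00000 − 0.00000) = 0.00000.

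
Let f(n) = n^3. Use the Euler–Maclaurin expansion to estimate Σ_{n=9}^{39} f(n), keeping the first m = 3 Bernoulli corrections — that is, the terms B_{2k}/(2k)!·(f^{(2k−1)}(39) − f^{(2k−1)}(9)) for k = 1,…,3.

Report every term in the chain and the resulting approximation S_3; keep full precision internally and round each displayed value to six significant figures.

∫_9^39 x^3 dx evaluates to 576720.
½[f(9) + f(39)] = ½[729.000 + 59319.0] = 30024.0.
Running total after boundary: 606744.
Correction k=1: B_{2}/2! · (f^{(1)}(39) − f^{(1)}(9)) = 1/12 · (4563.00 − 243.000) = 360.000.
Partial sum through k=1: 607104.
Correction k=2: B_{4}/4! · (f^{(3)}(39) − f^{(3)}(9)) = −1/720 · (6.00000 − 6.00000) = 0.00000.
Partial sum through k=2: 607104.
Correction k=3: B_{6}/6! · (f^{(5)}(39) − f^{(5)}(9)) = 1/30240 · (0.00000 − 0.00000) = 0.00000.

S_3 ≈ 607104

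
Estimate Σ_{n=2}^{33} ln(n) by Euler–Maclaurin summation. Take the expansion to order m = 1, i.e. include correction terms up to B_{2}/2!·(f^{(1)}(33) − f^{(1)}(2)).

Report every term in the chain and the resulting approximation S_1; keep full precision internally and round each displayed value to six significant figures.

S_1 ≈ 85.0541

The integral term ∫_2^33 ln(x) dx = 82.9985.
Boundary: ½(f(2) + f(33)) = ½(0.693147 + 3.49651) = 2.09483.
Integral + boundary = 85.0933.
Order-1 term: 1/12 · (0.0303030 − 0.500000) = -0.0391414.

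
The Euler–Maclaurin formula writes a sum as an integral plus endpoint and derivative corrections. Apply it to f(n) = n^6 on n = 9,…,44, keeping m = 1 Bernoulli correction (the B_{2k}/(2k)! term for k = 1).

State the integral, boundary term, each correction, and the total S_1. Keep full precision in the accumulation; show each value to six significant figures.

∫_9^44 x^6 dx evaluates to 4.56104e+10.
Boundary: ½(f(9) + f(44)) = ½(531441 + 7.25631e+09) = 3.62842e+09.
Running total after boundary: 4.92389e+10.
Order-1 term: 1/12 · (9.89497e+08 − 354294) = 8.24286e+07.

S_1 ≈ 4.93213e+10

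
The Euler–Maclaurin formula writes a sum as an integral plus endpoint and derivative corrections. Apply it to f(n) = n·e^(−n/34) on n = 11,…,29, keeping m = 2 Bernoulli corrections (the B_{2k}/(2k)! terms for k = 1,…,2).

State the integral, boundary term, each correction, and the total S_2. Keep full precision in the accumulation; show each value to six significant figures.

∫_11^29 x·e^(−x/34) dx evaluates to 194.260.
Endpoint term: (f(11) + f(29))/2 = (7.95950 + 12.3586)/2 = 10.1591.
Integral + boundary = 204.419.
Order-1 term: 1/12 · (0.0626705 − 0.489488) = -0.0355681.
After k=1: 204.383.
Order-2 term: −1/720 · (0.000791514 − 0.00167532) = 1.22751e-06.

S_2 ≈ 204.383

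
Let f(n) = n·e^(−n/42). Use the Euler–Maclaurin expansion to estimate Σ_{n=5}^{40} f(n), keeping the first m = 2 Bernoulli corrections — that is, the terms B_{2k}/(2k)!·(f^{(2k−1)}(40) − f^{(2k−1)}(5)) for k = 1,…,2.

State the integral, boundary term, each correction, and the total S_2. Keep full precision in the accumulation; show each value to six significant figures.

∫_5^40 x·e^(−x/42) dx evaluates to 423.681.
½[f(5) + f(40)] = ½[4.43883 + 15.4329] = 9.93584.
So far: 433.616.
k=1: B_{2}/(2)! × [f^{(1)}(40) − f^{(1)}(5)] = 1/12 × (0.0183724 − 0.782079) = -0.0636422.
Running total after k=1: 433.553.
k=2: B_{4}/(4)! × [f^{(3)}(40) − f^{(3)}(5)] = −1/720 × (0.000447854 − 0.00144989) = 1.39172e-06.

S_2 ≈ 433.553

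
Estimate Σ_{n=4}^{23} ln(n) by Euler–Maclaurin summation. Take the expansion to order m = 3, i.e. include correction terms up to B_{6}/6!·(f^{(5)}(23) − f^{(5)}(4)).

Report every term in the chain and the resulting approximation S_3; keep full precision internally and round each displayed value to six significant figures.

S_3 ≈ 49.8149

∫_4^23 ln(x) dx evaluates to 47.5712.
½[f(4) + f(23)] = ½[1.38629 + 3.13549] = 2.26089.
Integral + boundary = 49.8321.
Order-1 term: 1/12 · (0.0434783 − 0.250000) = -0.0172101.
Partial sum through k=1: 49.8149.
Order-2 term: −1/720 · (0.000164379 − 0.0312500) = 4.31745e-05.
Partial sum through k=2: 49.8149.
Order-3 term: 1/30240 · (3.72883e-06 − 0.0234375) = -7.74926e-07.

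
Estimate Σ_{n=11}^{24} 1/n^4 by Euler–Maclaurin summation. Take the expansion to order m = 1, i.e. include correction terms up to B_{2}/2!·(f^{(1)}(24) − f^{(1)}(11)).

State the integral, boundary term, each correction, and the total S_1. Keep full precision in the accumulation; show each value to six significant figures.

S_1 ≈ 0.000264011

Integral: ∫_11^24 1/x^4 dx = 0.000226326.
Boundary: ½(f(11) + f(24)) = ½(6.83013e-05 + 3.01408e-06) = 3.56577e-05.
So far: 0.000261983.
Order-1 term: 1/12 · (-5.02347e-07 − (-2.48369e-05)) = 2.02788e-06.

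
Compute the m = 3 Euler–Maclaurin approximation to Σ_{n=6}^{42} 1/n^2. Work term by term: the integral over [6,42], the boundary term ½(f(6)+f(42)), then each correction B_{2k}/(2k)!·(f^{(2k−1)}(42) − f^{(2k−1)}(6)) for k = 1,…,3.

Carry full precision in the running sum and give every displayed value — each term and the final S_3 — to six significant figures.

S_3 ≈ 0.157795

∫_6^42 1/x^2 dx evaluates to 0.142857.
Endpoint term: (f(6) + f(42))/2 = (0.0277778 + 0.000566893)/2 = 0.0141723.
Integral + boundary = 0.157029.
Order-1 term: 1/12 · (-2.69949e-05 − (-0.00925926)) = 0.000769355.
Partial sum through k=1: 0.157799.
Order-2 term: −1/720 · (-1.83639e-07 − (-0.00308642)) = -4.28644e-06.
Partial sum through k=2: 0.157795.
Order-3 term: 1/30240 · (-3.12311e-09 − (-0.00257202)) = 8.50534e-08.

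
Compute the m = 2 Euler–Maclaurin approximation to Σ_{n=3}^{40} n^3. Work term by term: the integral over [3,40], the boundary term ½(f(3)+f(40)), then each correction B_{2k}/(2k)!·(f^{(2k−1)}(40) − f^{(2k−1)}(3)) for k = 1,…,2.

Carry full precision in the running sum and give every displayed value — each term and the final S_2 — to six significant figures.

S_2 ≈ 672391

The integral term ∫_3^40 x^3 dx = 639980.
Endpoint term: (f(3) + f(40))/2 = (27.0000 + 64000.0)/2 = 32013.5.
Integral + boundary = 671993.
Order-1 term: 1/12 · (4800.00 − 27.0000) = 397.750.
After k=1: 672391.
Order-2 term: −1/720 · (6.00000 − 6.00000) = 0.00000.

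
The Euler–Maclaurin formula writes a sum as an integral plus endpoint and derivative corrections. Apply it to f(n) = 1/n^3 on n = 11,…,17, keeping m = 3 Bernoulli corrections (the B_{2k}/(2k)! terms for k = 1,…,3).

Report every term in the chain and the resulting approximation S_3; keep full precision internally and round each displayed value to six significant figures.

The integral term ∫_11^17 1/x^3 dx = 0.00240213.
Endpoint term: (f(11) + f(17))/2 = (0.000751315 + 0.000203542)/2 = 0.000477428.
Running total after boundary: 0.00287956.
k=1: B_{2}/(2)! × [f^{(1)}(17) − f^{(1)}(11)] = 1/12 × (-3.59191e-05 − (-0.000204904)) = 1.40821e-05.
Partial sum through k=1: 0.00289364.
k=2: B_{4}/(4)! × [f^{(3)}(17) − f^{(3)}(11)] = −1/720 × (-2.48575e-06 − (-3.38684e-05)) = -4.35871e-08.
Partial sum through k=2: 0.00289359.
k=3: B_{6}/(6)! × [f^{(5)}(17) − f^{(5)}(11)] = 1/30240 × (-3.61251e-07 − (-1.17560e-05)) = 3.76810e-10.

S_3 ≈ 0.00289359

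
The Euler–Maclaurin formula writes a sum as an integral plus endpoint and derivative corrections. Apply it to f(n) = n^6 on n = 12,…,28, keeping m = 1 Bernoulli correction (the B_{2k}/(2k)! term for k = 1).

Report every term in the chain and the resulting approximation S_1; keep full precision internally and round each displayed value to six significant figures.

Integral: ∫_12^28 x^6 dx = 1.92244e+09.
Endpoint term: (f(12) + f(28))/2 = (2.98598e+06 + 4.81890e+08)/2 = 2.42438e+08.
Integral + boundary = 2.16488e+09.
Correction k=1: B_{2}/2! · (f^{(1)}(28) − f^{(1)}(12)) = 1/12 · (1.03262e+08 − 1.49299e+06) = 8.48077e+06.

S_1 ≈ 2.17336e+09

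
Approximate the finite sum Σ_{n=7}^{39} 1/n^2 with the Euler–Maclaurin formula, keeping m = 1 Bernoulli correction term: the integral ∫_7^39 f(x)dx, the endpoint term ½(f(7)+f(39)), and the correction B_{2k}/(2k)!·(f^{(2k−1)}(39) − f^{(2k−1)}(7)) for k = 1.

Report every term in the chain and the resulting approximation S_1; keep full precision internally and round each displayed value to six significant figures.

∫_7^39 1/x^2 dx evaluates to 0.117216.
Endpoint term: (f(7) + f(39))/2 = (0.0204082 + 0.000657462)/2 = 0.0105328.
Running total after boundary: 0.127749.
Correction k=1: B_{2}/2! · (f^{(1)}(39) − f^{(1)}(7)) = 1/12 · (-3.37160e-05 − (-0.00583090)) = 0.000483099.

S_1 ≈ 0.128232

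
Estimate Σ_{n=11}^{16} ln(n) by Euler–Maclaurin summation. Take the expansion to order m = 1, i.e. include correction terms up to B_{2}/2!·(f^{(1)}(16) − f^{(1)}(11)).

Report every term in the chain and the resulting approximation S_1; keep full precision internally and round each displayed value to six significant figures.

S_1 ≈ 15.5674

Integral: ∫_11^16 ln(x) dx = 12.9846.
Endpoint term: (f(11) + f(16))/2 = (2.39790 + 2.77259)/2 = 2.58524.
Running total after boundary: 15.5698.
Correction k=1: B_{2}/2! · (f^{(1)}(16) − f^{(1)}(11)) = 1/12 · (0.0625000 − 0.0909091) = -0.00236742.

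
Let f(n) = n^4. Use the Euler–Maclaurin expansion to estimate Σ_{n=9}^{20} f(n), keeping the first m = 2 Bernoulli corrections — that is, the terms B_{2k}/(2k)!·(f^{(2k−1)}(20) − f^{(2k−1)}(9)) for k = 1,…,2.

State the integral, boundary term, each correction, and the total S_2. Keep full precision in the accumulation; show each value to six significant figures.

S_2 ≈ 713894

The integral term ∫_9^20 x^4 dx = 628190.
Endpoint term: (f(9) + f(20))/2 = (6561.00 + 160000)/2 = 83280.5.
Running total after boundary: 711471.
Correction k=1: B_{2}/2! · (f^{(1)}(20) − f^{(1)}(9)) = 1/12 · (32000.0 − 2916.00) = 2423.67.
After k=1: 713894.
Correction k=2: B_{4}/4! · (f^{(3)}(20) − f^{(3)}(9)) = −1/720 · (480.000 − 216.000) = -0.366667.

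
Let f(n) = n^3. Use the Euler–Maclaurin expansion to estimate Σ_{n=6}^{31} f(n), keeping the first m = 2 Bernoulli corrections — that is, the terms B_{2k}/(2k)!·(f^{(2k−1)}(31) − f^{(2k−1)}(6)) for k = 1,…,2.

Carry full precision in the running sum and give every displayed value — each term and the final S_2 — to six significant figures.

∫_6^31 x^3 dx evaluates to 230556.
Boundary: ½(f(6) + f(31)) = ½(216.000 + 29791.0) = 15003.5.
Integral + boundary = 245560.
Correction k=1: B_{2}/2! · (f^{(1)}(31) − f^{(1)}(6)) = 1/12 · (2883.00 − 108.000) = 231.250.
Partial sum through k=1: 245791.
Correction k=2: B_{4}/4! · (f^{(3)}(31) − f^{(3)}(6)) = −1/720 · (6.00000 − 6.00000) = 0.00000.

S_2 ≈ 245791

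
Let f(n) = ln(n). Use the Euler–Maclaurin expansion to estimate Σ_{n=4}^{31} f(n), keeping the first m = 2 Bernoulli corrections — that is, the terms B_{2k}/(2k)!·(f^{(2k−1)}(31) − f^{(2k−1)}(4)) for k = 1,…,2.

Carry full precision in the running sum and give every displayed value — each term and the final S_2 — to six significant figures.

S_2 ≈ 76.3005

The integral term ∫_4^31 ln(x) dx = 73.9084.
Boundary: ½(f(4) + f(31)) = ½(1.38629 + 3.43399) = 2.41014.
Running total after boundary: 76.3186.
Correction k=1: B_{2}/2! · (f^{(1)}(31) − f^{(1)}(4)) = 1/12 · (0.0322581 − 0.250000) = -0.0181452.
Partial sum through k=1: 76.3004.
Correction k=2: B_{4}/4! · (f^{(3)}(31) − f^{(3)}(4)) = −1/720 · (6.71344e-05 − 0.0312500) = 4.33095e-05.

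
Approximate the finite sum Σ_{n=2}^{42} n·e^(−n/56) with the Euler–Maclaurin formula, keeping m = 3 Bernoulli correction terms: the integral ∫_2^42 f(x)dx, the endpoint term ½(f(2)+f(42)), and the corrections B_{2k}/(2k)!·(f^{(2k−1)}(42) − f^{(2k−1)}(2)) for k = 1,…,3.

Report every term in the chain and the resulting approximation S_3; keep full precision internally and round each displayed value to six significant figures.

S_3 ≈ 552.516

Integral: ∫_2^42 x·e^(−x/56) dx = 541.699.
Endpoint term: (f(2) + f(42))/2 = (1.92983 + 19.8394)/2 = 10.8846.
So far: 552.584.
Correction k=1: B_{2}/2! · (f^{(1)}(42) − f^{(1)}(2)) = 1/12 · (0.118092 − 0.930455) = -0.0676969.
Running total after k=1: 552.516.
Correction k=2: B_{4}/4! · (f^{(3)}(42) − f^{(3)}(2)) = −1/720 · (0.000338911 − 0.000912081) = 7.96070e-07.
Running total after k=2: 552.516.
Correction k=3: B_{6}/6! · (f^{(5)}(42) − f^{(5)}(2)) = 1/30240 · (2.04134e-07 − 4.87073e-07) = -9.35644e-12.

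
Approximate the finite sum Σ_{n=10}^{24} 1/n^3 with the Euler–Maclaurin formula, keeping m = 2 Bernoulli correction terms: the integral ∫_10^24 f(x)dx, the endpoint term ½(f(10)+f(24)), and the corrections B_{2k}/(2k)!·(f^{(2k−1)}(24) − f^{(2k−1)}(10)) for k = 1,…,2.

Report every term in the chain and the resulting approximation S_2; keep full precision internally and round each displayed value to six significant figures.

The integral term ∫_10^24 1/x^3 dx = 0.00413194.
Endpoint term: (f(10) + f(24))/2 = (0.00100000 + 7.23380e-05)/2 = 0.000536169.
So far: 0.00466811.
Order-1 term: 1/12 · (-9.04225e-06 − (-0.000300000)) = 2.42465e-05.
Running total after k=1: 0.00469236.
Order-2 term: −1/720 · (-3.13967e-07 − (-6.00000e-05)) = -8.28973e-08.

S_2 ≈ 0.00469228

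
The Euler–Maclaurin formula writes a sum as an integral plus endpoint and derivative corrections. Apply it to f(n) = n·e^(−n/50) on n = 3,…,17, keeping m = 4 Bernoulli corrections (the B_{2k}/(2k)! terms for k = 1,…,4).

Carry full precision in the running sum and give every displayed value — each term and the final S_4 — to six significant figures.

Integral: ∫_3^17 x·e^(−x/50) dx = 111.245.
Endpoint term: (f(3) + f(17))/2 = (2.82529 + 12.1001)/2 = 7.46269.
Integral + boundary = 118.708.
k=1: B_{2}/(2)! × [f^{(1)}(17) − f^{(1)}(3)] = 1/12 × (0.469768 − 0.885259) = -0.0346242.
Partial sum through k=1: 118.674.
k=2: B_{4}/(4)! × [f^{(3)}(17) − f^{(3)}(3)] = −1/720 × (0.000757324 − 0.00110752) = 4.86377e-07.
Partial sum through k=2: 118.674.
k=3: B_{6}/(6)! × [f^{(5)}(17) − f^{(5)}(3)] = 1/30240 × (5.30696e-07 − 7.44371e-07) = -7.06596e-12.
Partial sum through k=3: 118.674.
k=4: B_{8}/(8)! × [f^{(7)}(17) − f^{(7)}(3)] = −1/1209600 × (3.03385e-10 − 4.18294e-10) = 9.49976e-17.

S_4 ≈ 118.674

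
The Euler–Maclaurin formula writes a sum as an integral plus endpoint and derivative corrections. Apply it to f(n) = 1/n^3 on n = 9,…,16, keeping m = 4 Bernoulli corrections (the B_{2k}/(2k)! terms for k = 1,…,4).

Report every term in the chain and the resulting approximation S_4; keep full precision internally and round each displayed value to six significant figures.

S_4 ≈ 0.00506180

∫_9^16 1/x^3 dx evaluates to 0.00421971.
Boundary: ½(f(9) + f(16)) = ½(0.00137174 + 0.000244141) = 0.000807941.
Integral + boundary = 0.00502766.
Correction k=1: B_{2}/2! · (f^{(1)}(16) − f^{(1)}(9)) = 1/12 · (-4.57764e-05 − (-0.000457247)) = 3.42893e-05.
Running total after k=1: 0.00506195.
Correction k=2: B_{4}/4! · (f^{(3)}(16) − f^{(3)}(9)) = −1/720 · (-3.57628e-06 − (-0.000112901)) = -1.51839e-07.
Running total after k=2: 0.00506179.
Correction k=3: B_{6}/6! · (f^{(5)}(16) − f^{(5)}(9)) = 1/30240 · (-5.86733e-07 − (-5.85410e-05)) = 1.91648e-09.
Running total after k=3: 0.00506180.
Correction k=4: B_{8}/8! · (f^{(7)}(16) − f^{(7)}(9)) = −1/1209600 · (-1.65019e-07 − (-5.20365e-05)) = -4.28832e-11.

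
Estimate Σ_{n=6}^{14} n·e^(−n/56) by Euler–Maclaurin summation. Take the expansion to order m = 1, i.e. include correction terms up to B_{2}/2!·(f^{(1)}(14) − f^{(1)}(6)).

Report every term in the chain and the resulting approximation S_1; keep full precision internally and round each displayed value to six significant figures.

S_1 ≈ 74.4651

Integral: ∫_6^14 x·e^(−x/56) dx = 66.3364.
Endpoint term: (f(6) + f(14))/2 = (5.39038 + 10.9032)/2 = 8.14680.
So far: 74.4832.
Order-1 term: 1/12 · (0.584101 − 0.802140) = -0.0181700.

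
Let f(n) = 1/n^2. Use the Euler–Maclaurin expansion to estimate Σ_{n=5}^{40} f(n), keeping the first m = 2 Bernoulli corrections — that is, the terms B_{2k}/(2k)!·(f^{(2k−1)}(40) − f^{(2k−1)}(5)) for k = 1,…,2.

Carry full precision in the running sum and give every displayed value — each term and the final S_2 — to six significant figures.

Integral: ∫_5^40 1/x^2 dx = 0.175000.
½[f(5) + f(40)] = ½[0.0400000 + 0.000625000] = 0.0203125.
Running total after boundary: 0.195312.
k=1: B_{2}/(2)! × [f^{(1)}(40) − f^{(1)}(5)] = 1/12 × (-3.12500e-05 − (-0.0160000)) = 0.00133073.
Running total after k=1: 0.196643.
k=2: B_{4}/(4)! × [f^{(3)}(40) − f^{(3)}(5)] = −1/720 × (-2.34375e-07 − (-0.00768000)) = -1.06663e-05.

S_2 ≈ 0.196633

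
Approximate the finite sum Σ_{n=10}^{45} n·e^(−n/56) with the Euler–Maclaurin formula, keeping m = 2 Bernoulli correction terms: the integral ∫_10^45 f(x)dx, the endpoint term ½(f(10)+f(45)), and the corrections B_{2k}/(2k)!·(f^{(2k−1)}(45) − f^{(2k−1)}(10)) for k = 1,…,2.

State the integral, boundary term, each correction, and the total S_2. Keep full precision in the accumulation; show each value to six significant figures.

S_2 ≈ 573.434

∫_10^45 x·e^(−x/56) dx evaluates to 559.228.
Endpoint term: (f(10) + f(45))/2 = (8.36464 + 20.1477)/2 = 14.2562.
Running total after boundary: 573.484.
k=1: B_{2}/(2)! × [f^{(1)}(45) − f^{(1)}(10)] = 1/12 × (0.0879464 − 0.687096) = -0.0499291.
After k=1: 573.434.
k=2: B_{4}/(4)! × [f^{(3)}(45) − f^{(3)}(10)] = −1/720 × (0.000313584 − 0.000752559) = 6.09687e-07.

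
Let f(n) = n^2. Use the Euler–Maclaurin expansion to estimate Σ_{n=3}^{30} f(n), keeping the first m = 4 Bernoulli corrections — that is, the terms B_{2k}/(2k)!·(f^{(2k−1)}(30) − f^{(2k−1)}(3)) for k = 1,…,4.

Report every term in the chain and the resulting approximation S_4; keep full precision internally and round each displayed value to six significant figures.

S_4 ≈ 9450.00

∫_3^30 x^2 dx evaluates to 8991.00.
Boundary: ½(f(3) + f(30)) = ½(9.00000 + 900.000) = 454.500.
Integral + boundary = 9445.50.
Correction k=1: B_{2}/2! · (f^{(1)}(30) − f^{(1)}(3)) = 1/12 · (60.0000 − 6.00000) = 4.50000.
Running total after k=1: 9450.00.
Correction k=2: B_{4}/4! · (f^{(3)}(30) − f^{(3)}(3)) = −1/720 · (0.00000 − 0.00000) = 0.00000.
Running total after k=2: 9450.00.
Correction k=3: B_{6}/6! · (f^{(5)}(30) − f^{(5)}(3)) = 1/30240 · (0.00000 − 0.00000) = 0.00000.
Running total after k=3: 9450.00.
Correction k=4: B_{8}/8! · (f^{(7)}(30) − f^{(7)}(3)) = −1/1209600 · (0.00000 − 0.00000) = 0.00000.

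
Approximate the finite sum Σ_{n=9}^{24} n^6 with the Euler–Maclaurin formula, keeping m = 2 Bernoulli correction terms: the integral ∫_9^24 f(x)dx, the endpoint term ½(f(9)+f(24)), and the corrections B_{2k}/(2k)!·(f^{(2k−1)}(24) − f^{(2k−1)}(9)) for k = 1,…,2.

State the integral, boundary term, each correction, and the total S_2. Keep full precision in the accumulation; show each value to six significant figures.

The integral term ∫_9^24 x^6 dx = 6.54527e+08.
½[f(9) + f(24)] = ½[531441 + 1.91103e+08] = 9.58172e+07.
Running total after boundary: 7.50344e+08.
Order-1 term: 1/12 · (4.77757e+07 − 354294) = 3.95179e+06.
Running total after k=1: 7.54296e+08.
Order-2 term: −1/720 · (1.65888e+06 − 87480.0) = -2182.50.

S_2 ≈ 7.54294e+08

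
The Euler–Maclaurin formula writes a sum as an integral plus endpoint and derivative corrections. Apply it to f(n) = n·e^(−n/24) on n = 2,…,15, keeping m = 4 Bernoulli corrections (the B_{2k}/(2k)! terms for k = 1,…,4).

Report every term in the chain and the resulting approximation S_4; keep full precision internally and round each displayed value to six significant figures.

S_4 ≈ 77.9840

∫_2^15 x·e^(−x/24) dx evaluates to 73.1030.
Endpoint term: (f(2) + f(15))/2 = (1.84009 + 8.02892)/2 = 4.93451.
So far: 78.0375.
k=1: B_{2}/(2)! × [f^{(1)}(15) − f^{(1)}(2)] = 1/12 × (0.200723 − 0.843374) = -0.0535543.
Running total after k=1: 77.9840.
k=2: B_{4}/(4)! × [f^{(3)}(15) − f^{(3)}(2)] = −1/720 × (0.00220702 − 0.00465879) = 3.40523e-06.
Running total after k=2: 77.9840.
k=3: B_{6}/(6)! × [f^{(5)}(15) − f^{(5)}(2)] = 1/30240 × (7.05828e-06 − 1.36344e-05) = -2.17463e-10.
Running total after k=3: 77.9840.
k=4: B_{8}/(8)! × [f^{(7)}(15) − f^{(7)}(2)] = −1/1209600 × (1.78558e-08 − 3.32995e-08) = 1.27677e-14.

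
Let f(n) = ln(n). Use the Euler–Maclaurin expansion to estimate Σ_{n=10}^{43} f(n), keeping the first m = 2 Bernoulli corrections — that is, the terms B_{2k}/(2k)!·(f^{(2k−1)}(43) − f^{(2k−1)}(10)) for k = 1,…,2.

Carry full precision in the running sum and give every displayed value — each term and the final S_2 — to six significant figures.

∫_10^43 ln(x) dx evaluates to 105.706.
½[f(10) + f(43)] = ½[2.30259 + 3.76120] = 3.03189.
So far: 108.738.
k=1: B_{2}/(2)! × [f^{(1)}(43) − f^{(1)}(10)] = 1/12 × (0.0232558 − 0.100000) = -0.00639535.
Partial sum through k=1: 108.731.
k=2: B_{4}/(4)! × [f^{(3)}(43) − f^{(3)}(10)] = −1/720 × (2.51550e-05 − 0.00200000) = 2.74284e-06.

S_2 ≈ 108.731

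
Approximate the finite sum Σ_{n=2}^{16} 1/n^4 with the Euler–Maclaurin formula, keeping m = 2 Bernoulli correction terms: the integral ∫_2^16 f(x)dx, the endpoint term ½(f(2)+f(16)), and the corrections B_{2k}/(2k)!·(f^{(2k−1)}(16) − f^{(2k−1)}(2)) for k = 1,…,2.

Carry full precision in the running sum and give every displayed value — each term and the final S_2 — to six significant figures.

The integral term ∫_2^16 1/x^4 dx = 0.0415853.
Endpoint term: (f(2) + f(16))/2 = (0.0625000 + 1.52588e-05)/2 = 0.0312576.
Running total after boundary: 0.0728429.
k=1: B_{2}/(2)! × [f^{(1)}(16) − f^{(1)}(2)] = 1/12 × (-3.81470e-06 − (-0.125000)) = 0.0104163.
Partial sum through k=1: 0.0832593.
k=2: B_{4}/(4)! × [f^{(3)}(16) − f^{(3)}(2)] = −1/720 × (-4.47035e-07 − (-0.937500)) = -0.00130208.

S_2 ≈ 0.0819572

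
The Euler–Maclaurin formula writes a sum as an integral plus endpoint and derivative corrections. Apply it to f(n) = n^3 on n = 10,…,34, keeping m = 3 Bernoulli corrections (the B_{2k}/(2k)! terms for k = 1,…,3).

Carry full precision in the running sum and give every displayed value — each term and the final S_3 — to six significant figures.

Integral: ∫_10^34 x^3 dx = 331584.
½[f(10) + f(34)] = ½[1000.00 + 39304.0] = 20152.0.
Integral + boundary = 351736.
k=1: B_{2}/(2)! × [f^{(1)}(34) − f^{(1)}(10)] = 1/12 × (3468.00 − 300.000) = 264.000.
After k=1: 352000.
k=2: B_{4}/(4)! × [f^{(3)}(34) − f^{(3)}(10)] = −1/720 × (6.00000 − 6.00000) = 0.00000.
After k=2: 352000.
k=3: B_{6}/(6)! × [f^{(5)}(34) − f^{(5)}(10)] = 1/30240 × (0.00000 − 0.00000) = 0.00000.

S_3 ≈ 352000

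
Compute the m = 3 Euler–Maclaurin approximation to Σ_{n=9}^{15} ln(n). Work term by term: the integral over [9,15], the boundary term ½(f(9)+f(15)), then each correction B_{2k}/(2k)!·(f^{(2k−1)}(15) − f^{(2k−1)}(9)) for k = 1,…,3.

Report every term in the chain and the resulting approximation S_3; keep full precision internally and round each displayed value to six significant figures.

The integral term ∫_9^15 ln(x) dx = 14.8457.
Endpoint term: (f(9) + f(15))/2 = (2.19722 + 2.70805)/2 = 2.45264.
So far: 17.2984.
Correction k=1: B_{2}/2! · (f^{(1)}(15) − f^{(1)}(9)) = 1/12 · (0.0666667 − 0.111111) = -0.00370370.
Partial sum through k=1: 17.2947.
Correction k=2: B_{4}/4! · (f^{(3)}(15) − f^{(3)}(9)) = −1/720 · (0.000592593 − 0.00274348) = 2.98735e-06.
Partial sum through k=2: 17.2947.
Correction k=3: B_{6}/6! · (f^{(5)}(15) − f^{(5)}(9)) = 1/30240 · (3.16049e-05 − 0.000406442) = -1.23954e-08.

S_3 ≈ 17.2947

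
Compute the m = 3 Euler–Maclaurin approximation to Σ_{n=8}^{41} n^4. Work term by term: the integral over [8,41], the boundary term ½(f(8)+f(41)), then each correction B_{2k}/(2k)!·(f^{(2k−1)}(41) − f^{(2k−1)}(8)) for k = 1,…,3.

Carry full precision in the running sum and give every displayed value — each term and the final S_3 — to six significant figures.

∫_8^41 x^4 dx evaluates to 2.31647e+07.
½[f(8) + f(41)] = ½[4096.00 + 2.82576e+06] = 1.41493e+06.
Integral + boundary = 2.45796e+07.
Correction k=1: B_{2}/2! · (f^{(1)}(41) − f^{(1)}(8)) = 1/12 · (275684 − 2048.00) = 22803.0.
After k=1: 2.46024e+07.
Correction k=2: B_{4}/4! · (f^{(3)}(41) − f^{(3)}(8)) = −1/720 · (984.000 − 192.000) = -1.10000.
After k=2: 2.46024e+07.
Correction k=3: B_{6}/6! · (f^{(5)}(41) − f^{(5)}(8)) = 1/30240 · (0.00000 − 0.00000) = 0.00000.

S_3 ≈ 2.46024e+07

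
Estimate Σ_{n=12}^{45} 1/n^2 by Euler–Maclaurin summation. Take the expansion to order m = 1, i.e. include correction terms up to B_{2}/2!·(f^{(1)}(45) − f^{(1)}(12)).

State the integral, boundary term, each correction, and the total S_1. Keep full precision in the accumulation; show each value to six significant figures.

S_1 ≈ 0.0649249

Integral: ∫_12^45 1/x^2 dx = 0.0611111.
½[f(12) + f(45)] = ½[0.00694444 + 0.000493827] = 0.00371914.
So far: 0.0648302.
Order-1 term: 1/12 · (-2.19479e-05 − (-0.00115741)) = 9.46216e-05.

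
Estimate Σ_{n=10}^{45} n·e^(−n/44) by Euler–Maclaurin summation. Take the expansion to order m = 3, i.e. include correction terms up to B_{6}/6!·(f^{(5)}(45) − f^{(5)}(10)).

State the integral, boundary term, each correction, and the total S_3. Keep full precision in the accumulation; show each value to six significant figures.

S_3 ≈ 496.746

∫_10^45 x·e^(−x/44) dx evaluates to 484.724.
½[f(10) + f(45)] = ½[7.96703 + 16.1826] = 12.0748.
So far: 496.798.
Order-1 term: 1/12 · (-0.00817302 − 0.615634) = -0.0519840.
After k=1: 496.746.
Order-2 term: −1/720 · (0.000367279 − 0.00114103) = 1.07466e-06.
After k=2: 496.746.
Order-3 term: 1/30240 · (3.81601e-07 − 1.01450e-06) = -2.09292e-11.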